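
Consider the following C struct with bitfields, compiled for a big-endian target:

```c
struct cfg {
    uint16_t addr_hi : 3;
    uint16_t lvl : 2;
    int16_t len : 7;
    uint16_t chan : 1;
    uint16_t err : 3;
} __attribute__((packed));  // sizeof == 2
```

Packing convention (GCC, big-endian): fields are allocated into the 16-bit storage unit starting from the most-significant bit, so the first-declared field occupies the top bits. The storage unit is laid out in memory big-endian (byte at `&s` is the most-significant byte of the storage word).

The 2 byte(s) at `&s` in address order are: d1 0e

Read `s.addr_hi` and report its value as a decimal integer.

6

[0]=0xd1 [1]=0x0e (big-endian) → word 0xd10e
addr_hi [13+:3] = (word>>13) & 0x7 = 6  ←
lvl [11+:2] = (word>>11) & 0x3 = 2
len [4+:7] = (word>>4) & 0x7f = 16
chan [3+:1] = (word>>3) & 0x1 = 1
err [0+:3] = (word>>0) & 0x7 = 6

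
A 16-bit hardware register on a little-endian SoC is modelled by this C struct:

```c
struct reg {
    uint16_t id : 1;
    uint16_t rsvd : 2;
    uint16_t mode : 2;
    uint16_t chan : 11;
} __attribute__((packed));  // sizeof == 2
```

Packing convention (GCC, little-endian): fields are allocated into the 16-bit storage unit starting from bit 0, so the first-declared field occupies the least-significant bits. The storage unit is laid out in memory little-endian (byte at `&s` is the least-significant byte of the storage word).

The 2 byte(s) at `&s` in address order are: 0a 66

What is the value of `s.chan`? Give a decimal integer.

[0]=0x0a [1]=0x66 (little-endian) → word 0x660a
id:1 @ bit 0 → (0x660a>>0)&0x1 = 0x0
rsvd:2 @ bit 1 → (0x660a>>1)&0x3 = 0x1
mode:2 @ bit 3 → (0x660a>>3)&0x3 = 0x1
chan:11 @ bit 5 → (0x660a>>5)&0x7ff = 0x330  ←

816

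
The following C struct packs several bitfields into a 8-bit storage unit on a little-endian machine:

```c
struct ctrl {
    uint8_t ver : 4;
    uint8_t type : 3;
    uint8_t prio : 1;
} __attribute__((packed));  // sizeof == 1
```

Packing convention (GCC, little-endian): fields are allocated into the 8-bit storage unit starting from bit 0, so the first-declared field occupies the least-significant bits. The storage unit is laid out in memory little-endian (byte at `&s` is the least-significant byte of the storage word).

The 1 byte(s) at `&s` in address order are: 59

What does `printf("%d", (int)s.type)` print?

5

[0]=0x59 (little-endian) → word 0x59
ver:4 @ bit 0 → (0x59>>0)&0xf = 0x9
type:3 @ bit 4 → (0x59>>4)&0x7 = 0x5  ←
prio:1 @ bit 7 → (0x59>>7)&0x1 = 0x0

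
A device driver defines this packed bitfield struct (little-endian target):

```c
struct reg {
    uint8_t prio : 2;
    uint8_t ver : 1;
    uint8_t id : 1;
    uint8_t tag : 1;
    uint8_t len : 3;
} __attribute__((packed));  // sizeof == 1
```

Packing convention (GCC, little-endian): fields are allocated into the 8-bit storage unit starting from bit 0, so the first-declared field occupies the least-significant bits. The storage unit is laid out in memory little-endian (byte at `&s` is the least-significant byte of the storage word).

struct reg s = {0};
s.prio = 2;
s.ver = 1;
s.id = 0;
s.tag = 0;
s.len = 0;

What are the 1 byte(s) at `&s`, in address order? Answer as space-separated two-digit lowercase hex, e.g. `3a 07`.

prio (2b) val=2 bits=0x2 at bit 0: 0x02
ver (1b) val=1 bits=0x1 at bit 2: 0x06
id (1b) val=0 bits=0x0 at bit 3: 0x06
tag (1b) val=0 bits=0x0 at bit 4: 0x06
len (3b) val=0 bits=0x0 at bit 5: 0x06
word = 0x06 → little-endian bytes:
  [0]=0x06

06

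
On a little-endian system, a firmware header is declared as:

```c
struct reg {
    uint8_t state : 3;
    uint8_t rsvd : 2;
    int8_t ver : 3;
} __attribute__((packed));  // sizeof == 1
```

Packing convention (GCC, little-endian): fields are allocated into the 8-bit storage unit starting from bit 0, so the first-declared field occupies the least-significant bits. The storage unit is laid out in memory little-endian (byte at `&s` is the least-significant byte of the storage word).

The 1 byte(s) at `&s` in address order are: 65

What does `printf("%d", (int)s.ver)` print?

[0]=0x65 (little-endian) → word 0x65
state [0+:3] = (word>>0) & 0x7 = 5
rsvd [3+:2] = (word>>3) & 0x3 = 0
ver [5+:3] = (word>>5) & 0x7 = 3  ←
ver signed 3b, MSB=0: value = 3

3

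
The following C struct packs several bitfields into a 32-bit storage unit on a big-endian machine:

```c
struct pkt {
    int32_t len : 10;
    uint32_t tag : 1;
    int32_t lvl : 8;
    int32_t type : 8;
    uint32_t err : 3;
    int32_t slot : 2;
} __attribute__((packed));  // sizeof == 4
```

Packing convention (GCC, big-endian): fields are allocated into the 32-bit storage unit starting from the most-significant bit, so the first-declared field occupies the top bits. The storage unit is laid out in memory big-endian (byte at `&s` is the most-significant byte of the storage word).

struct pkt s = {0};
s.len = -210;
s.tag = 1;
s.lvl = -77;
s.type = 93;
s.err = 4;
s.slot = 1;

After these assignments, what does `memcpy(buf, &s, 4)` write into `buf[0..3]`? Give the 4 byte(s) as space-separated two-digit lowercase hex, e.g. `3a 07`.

cb b6 6b b1

len (10b) val=-210 bits=0x32e at bit 22: 0xcb800000
tag (1b) val=1 bits=0x1 at bit 21: 0xcba00000
lvl (8b) val=-77 bits=0xb3 at bit 13: 0xcbb66000
type (8b) val=93 bits=0x5d at bit 5: 0xcbb66ba0
err (3b) val=4 bits=0x4 at bit 2: 0xcbb66bb0
slot (2b) val=1 bits=0x1 at bit 0: 0xcbb66bb1
word = 0xcbb66bb1 → big-endian bytes:
  [0]=0xcb  [1]=0xb6  [2]=0x6b  [3]=0xb1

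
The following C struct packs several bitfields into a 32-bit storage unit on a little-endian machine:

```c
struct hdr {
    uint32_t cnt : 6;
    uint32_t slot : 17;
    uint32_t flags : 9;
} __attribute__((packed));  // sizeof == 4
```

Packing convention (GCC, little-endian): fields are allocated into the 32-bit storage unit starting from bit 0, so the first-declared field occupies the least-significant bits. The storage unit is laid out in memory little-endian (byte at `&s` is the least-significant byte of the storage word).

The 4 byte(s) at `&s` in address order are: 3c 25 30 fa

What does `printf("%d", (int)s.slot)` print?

[0]=0x3c [1]=0x25 [2]=0x30 [3]=0xfa (little-endian) → word 0xfa30253c
cnt:6 @ bit 0 → (0xfa30253c>>0)&0x3f = 0x3c
slot:17 @ bit 6 → (0xfa30253c>>6)&0x1ffff = 0xc094  ←
flags:9 @ bit 23 → (0xfa30253c>>23)&0x1ff = 0x1f4

49300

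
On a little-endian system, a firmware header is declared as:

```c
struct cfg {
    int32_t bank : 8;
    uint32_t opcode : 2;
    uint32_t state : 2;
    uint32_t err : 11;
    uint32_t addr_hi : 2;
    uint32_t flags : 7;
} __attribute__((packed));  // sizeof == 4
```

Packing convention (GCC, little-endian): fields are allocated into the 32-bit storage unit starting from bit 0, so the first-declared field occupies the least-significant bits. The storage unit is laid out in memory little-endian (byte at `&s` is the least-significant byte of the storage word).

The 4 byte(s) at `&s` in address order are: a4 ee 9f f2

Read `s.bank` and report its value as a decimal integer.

-92

[0]=0xa4 [1]=0xee [2]=0x9f [3]=0xf2 (little-endian) → word 0xf29feea4
bank:8 @ bit 0 → (0xf29feea4>>0)&0xff = 0xa4  ←
opcode:2 @ bit 8 → (0xf29feea4>>8)&0x3 = 0x2
state:2 @ bit 10 → (0xf29feea4>>10)&0x3 = 0x3
err:11 @ bit 12 → (0xf29feea4>>12)&0x7ff = 0x1fe
addr_hi:2 @ bit 23 → (0xf29feea4>>23)&0x3 = 0x1
flags:7 @ bit 25 → (0xf29feea4>>25)&0x7f = 0x79
bank signed 8b, MSB=1: 164 - 256 = -92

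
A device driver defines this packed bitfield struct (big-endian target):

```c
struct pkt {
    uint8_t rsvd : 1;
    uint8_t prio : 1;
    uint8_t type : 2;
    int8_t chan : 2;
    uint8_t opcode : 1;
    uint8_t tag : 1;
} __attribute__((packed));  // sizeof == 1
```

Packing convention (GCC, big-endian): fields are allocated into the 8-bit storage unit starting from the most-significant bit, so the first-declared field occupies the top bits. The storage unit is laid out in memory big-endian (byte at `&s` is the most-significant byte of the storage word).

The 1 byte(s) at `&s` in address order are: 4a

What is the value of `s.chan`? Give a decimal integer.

-2

[0]=0x4a (big-endian) → word 0x4a
rsvd [7+:1] = (word>>7) & 0x1 = 0
prio [6+:1] = (word>>6) & 0x1 = 1
type [4+:2] = (word>>4) & 0x3 = 0
chan [2+:2] = (word>>2) & 0x3 = 2  ←
opcode [1+:1] = (word>>1) & 0x1 = 1
tag [0+:1] = (word>>0) & 0x1 = 0
chan signed 2b, MSB=1: 2 - 4 = -2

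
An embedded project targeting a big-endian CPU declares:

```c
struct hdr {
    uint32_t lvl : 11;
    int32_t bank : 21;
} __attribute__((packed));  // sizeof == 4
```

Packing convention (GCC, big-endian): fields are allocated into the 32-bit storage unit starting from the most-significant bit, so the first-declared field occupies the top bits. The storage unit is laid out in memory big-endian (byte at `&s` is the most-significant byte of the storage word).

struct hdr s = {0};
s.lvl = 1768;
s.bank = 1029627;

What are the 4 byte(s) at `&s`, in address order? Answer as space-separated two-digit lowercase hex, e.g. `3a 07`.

dd 0f b5 fb

lvl:11 = 1768 → 0x6e8 << 21 → word 0xdd000000
bank:21 = 1029627 → 0xfb5fb << 0 → word 0xdd0fb5fb
word = 0xdd0fb5fb → big-endian bytes:
  [0]=0xdd  [1]=0x0f  [2]=0xb5  [3]=0xfb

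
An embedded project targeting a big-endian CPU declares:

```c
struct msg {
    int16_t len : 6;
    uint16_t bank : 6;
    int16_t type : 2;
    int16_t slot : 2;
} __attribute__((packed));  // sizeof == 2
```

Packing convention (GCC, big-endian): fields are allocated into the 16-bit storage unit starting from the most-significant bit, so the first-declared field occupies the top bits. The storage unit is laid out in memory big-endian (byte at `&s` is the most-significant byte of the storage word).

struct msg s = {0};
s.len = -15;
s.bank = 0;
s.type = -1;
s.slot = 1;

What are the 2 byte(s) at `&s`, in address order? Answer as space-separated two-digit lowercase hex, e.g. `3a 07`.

c4 0d

len:6 = -15 → 0x31 << 10 → word 0xc400
bank:6 = 0 → 0x0 << 4 → word 0xc400
type:2 = -1 → 0x3 << 2 → word 0xc40c
slot:2 = 1 → 0x1 << 0 → word 0xc40d
word = 0xc40d → big-endian bytes:
  [0]=0xc4  [1]=0x0d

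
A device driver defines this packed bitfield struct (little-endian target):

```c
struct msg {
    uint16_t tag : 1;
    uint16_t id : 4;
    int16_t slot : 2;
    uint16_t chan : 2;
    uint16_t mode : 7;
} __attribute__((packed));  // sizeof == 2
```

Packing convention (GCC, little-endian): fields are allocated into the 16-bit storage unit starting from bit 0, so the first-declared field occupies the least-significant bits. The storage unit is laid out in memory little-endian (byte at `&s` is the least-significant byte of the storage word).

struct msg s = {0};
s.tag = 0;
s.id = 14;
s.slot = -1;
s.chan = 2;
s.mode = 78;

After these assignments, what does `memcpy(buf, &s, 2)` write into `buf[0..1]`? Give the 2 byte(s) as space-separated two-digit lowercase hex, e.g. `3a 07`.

[0+:1] tag=0 & 0x1 = 0x0; word=0x0000
[1+:4] id=14 & 0xf = 0xe; word=0x001c
[5+:2] slot=-1 & 0x3 = 0x3; word=0x007c
[7+:2] chan=2 & 0x3 = 0x2; word=0x017c
[9+:7] mode=78 & 0x7f = 0x4e; word=0x9d7c
word = 0x9d7c → little-endian bytes:
  [0]=0x7c  [1]=0x9d

7c 9d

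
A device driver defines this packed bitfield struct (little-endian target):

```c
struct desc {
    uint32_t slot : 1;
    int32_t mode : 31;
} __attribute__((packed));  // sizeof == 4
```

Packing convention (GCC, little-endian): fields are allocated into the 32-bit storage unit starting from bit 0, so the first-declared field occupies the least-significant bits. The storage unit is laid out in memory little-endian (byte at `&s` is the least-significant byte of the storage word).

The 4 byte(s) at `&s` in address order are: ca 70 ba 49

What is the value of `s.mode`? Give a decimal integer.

[0]=0xca [1]=0x70 [2]=0xba [3]=0x49 (little-endian) → word 0x49ba70ca
slot:1 @ bit 0 → (0x49ba70ca>>0)&0x1 = 0x0
mode:31 @ bit 1 → (0x49ba70ca>>1)&0x7fffffff = 0x24dd3865  ←
mode signed 31b, MSB=0: value = 618477669

618477669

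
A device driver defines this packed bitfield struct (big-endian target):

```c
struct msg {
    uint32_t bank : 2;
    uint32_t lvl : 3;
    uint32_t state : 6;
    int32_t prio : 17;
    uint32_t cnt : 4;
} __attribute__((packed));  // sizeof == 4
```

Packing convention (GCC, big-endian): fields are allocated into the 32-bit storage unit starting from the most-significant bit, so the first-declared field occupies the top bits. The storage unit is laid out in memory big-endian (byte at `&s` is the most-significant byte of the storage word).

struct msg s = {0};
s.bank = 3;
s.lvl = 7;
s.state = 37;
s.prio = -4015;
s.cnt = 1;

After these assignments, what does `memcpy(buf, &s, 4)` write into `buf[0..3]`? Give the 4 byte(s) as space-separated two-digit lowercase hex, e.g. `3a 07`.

bank:2 = 3 → 0x3 << 30 → word 0xc0000000
lvl:3 = 7 → 0x7 << 27 → word 0xf8000000
state:6 = 37 → 0x25 << 21 → word 0xfca00000
prio:17 = -4015 → 0x1f051 << 4 → word 0xfcbf0510
cnt:4 = 1 → 0x1 << 0 → word 0xfcbf0511
word = 0xfcbf0511 → big-endian bytes:
  [0]=0xfc  [1]=0xbf  [2]=0x05  [3]=0x11

fc bf 05 11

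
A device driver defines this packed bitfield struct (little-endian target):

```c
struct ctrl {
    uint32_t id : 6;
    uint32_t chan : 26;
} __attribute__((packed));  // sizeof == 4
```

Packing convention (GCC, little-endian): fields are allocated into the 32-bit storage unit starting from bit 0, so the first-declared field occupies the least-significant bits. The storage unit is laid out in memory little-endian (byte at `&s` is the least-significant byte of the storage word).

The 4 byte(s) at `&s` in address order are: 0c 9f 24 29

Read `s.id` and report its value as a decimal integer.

[0]=0x0c [1]=0x9f [2]=0x24 [3]=0x29 (little-endian) → word 0x29249f0c
id:6 @ bit 0 → (0x29249f0c>>0)&0x3f = 0xc  ←
chan:26 @ bit 6 → (0x29249f0c>>6)&0x3ffffff = 0xa4927c

12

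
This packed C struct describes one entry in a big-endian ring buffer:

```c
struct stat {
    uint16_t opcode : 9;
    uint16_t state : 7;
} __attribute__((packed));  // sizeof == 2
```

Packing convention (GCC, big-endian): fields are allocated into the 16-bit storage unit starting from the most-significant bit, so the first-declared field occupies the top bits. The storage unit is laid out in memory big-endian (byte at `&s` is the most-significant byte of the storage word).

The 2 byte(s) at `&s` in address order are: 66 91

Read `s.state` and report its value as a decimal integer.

17

[0]=0x66 [1]=0x91 (big-endian) → word 0x6691
opcode [7+:9] = (word>>7) & 0x1ff = 205
state [0+:7] = (word>>0) & 0x7f = 17  ←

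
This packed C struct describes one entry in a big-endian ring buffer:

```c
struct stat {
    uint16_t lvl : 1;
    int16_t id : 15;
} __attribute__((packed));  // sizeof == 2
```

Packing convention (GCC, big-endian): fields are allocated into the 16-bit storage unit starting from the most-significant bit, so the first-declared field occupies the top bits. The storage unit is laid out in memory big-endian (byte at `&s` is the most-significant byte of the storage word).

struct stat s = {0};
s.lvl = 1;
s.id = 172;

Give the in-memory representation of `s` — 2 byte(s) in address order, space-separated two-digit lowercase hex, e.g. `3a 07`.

lvl (1b) val=1 bits=0x1 at bit 15: 0x8000
id (15b) val=172 bits=0xac at bit 0: 0x80ac
word = 0x80ac → big-endian bytes:
  [0]=0x80  [1]=0xac

80 ac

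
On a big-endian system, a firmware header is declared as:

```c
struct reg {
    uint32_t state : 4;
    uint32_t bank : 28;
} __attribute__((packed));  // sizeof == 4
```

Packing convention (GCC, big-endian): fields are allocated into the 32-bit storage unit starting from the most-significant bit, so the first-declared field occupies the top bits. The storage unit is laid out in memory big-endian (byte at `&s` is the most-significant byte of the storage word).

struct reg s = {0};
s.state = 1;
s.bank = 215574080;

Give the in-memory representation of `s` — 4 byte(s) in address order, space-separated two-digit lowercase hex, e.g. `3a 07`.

state (4b) val=1 bits=0x1 at bit 28: 0x10000000
bank (28b) val=215574080 bits=0xcd96640 at bit 0: 0x1cd96640
word = 0x1cd96640 → big-endian bytes:
  [0]=0x1c  [1]=0xd9  [2]=0x66  [3]=0x40

1c d9 66 40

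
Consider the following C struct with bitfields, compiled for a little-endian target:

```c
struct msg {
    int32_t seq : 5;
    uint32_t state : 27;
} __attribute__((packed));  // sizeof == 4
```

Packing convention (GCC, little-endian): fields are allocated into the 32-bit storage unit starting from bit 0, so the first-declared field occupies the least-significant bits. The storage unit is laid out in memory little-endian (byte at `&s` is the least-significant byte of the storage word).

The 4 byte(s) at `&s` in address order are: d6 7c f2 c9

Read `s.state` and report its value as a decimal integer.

105878502

[0]=0xd6 [1]=0x7c [2]=0xf2 [3]=0xc9 (little-endian) → word 0xc9f27cd6
seq:5 @ bit 0 → (0xc9f27cd6>>0)&0x1f = 0x16
state:27 @ bit 5 → (0xc9f27cd6>>5)&0x7ffffff = 0x64f93e6  ←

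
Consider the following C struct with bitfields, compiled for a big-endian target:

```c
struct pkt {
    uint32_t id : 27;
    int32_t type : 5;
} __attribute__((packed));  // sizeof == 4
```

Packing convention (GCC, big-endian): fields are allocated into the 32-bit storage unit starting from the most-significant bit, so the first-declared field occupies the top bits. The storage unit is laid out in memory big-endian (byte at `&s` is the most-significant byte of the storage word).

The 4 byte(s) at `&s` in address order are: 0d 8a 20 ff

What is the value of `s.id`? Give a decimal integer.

7098631

[0]=0x0d [1]=0x8a [2]=0x20 [3]=0xff (big-endian) → word 0x0d8a20ff
id [5+:27] = (word>>5) & 0x7ffffff = 7098631  ←
type [0+:5] = (word>>0) & 0x1f = 31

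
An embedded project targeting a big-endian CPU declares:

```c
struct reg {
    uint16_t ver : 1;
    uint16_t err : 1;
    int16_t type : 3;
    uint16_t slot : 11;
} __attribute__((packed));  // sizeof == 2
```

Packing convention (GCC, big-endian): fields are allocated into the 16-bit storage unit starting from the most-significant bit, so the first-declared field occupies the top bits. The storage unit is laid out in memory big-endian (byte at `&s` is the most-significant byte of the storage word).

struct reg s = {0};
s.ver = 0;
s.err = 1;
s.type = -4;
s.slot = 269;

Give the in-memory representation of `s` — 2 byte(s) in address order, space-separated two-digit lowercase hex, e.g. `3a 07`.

ver (1b) val=0 bits=0x0 at bit 15: 0x0000
err (1b) val=1 bits=0x1 at bit 14: 0x4000
type (3b) val=-4 bits=0x4 at bit 11: 0x6000
slot (11b) val=269 bits=0x10d at bit 0: 0x610d
word = 0x610d → big-endian bytes:
  [0]=0x61  [1]=0x0d

61 0d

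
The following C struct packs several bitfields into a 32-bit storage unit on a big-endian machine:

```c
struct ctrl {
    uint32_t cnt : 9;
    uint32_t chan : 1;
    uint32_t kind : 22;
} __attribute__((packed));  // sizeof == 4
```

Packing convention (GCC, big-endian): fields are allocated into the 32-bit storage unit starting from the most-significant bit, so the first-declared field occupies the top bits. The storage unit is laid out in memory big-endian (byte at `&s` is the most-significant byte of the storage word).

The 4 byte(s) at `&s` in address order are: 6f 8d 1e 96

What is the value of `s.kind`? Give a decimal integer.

[0]=0x6f [1]=0x8d [2]=0x1e [3]=0x96 (big-endian) → word 0x6f8d1e96
cnt:9 @ bit 23 → (0x6f8d1e96>>23)&0x1ff = 0xdf
chan:1 @ bit 22 → (0x6f8d1e96>>22)&0x1 = 0x0
kind:22 @ bit 0 → (0x6f8d1e96>>0)&0x3fffff = 0xd1e96  ←

859798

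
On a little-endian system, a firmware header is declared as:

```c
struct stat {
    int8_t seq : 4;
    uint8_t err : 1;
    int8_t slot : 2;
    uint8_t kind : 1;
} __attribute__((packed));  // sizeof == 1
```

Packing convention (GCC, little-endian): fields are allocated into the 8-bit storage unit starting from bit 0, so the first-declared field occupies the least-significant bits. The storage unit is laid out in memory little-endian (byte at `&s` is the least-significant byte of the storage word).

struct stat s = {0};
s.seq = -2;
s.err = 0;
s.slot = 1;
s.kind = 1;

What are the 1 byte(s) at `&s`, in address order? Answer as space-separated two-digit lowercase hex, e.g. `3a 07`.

ae

[0+:4] seq=-2 & 0xf = 0xe; word=0x0e
[4+:1] err=0 & 0x1 = 0x0; word=0x0e
[5+:2] slot=1 & 0x3 = 0x1; word=0x2e
[7+:1] kind=1 & 0x1 = 0x1; word=0xae
word = 0xae → little-endian bytes:
  [0]=0xae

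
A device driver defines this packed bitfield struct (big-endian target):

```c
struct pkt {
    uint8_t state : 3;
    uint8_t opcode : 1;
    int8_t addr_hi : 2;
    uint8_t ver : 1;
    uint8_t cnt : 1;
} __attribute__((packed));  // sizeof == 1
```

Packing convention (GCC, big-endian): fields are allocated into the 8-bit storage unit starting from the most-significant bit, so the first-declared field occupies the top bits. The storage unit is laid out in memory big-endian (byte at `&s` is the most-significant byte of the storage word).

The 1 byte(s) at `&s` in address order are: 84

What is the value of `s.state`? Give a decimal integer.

[0]=0x84 (big-endian) → word 0x84
state:3 @ bit 5 → (0x84>>5)&0x7 = 0x4  ←
opcode:1 @ bit 4 → (0x84>>4)&0x1 = 0x0
addr_hi:2 @ bit 2 → (0x84>>2)&0x3 = 0x1
ver:1 @ bit 1 → (0x84>>1)&0x1 = 0x0
cnt:1 @ bit 0 → (0x84>>0)&0x1 = 0x0

4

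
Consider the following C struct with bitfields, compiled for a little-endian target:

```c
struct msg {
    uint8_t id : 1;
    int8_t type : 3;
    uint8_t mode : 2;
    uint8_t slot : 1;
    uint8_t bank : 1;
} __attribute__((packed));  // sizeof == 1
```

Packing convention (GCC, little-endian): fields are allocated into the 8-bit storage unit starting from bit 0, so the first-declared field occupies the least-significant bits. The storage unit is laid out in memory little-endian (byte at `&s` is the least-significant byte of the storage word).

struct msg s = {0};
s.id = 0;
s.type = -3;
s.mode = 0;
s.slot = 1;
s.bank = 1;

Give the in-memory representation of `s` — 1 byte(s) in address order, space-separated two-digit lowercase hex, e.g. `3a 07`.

id (1b) val=0 bits=0x0 at bit 0: 0x00
type (3b) val=-3 bits=0x5 at bit 1: 0x0a
mode (2b) val=0 bits=0x0 at bit 4: 0x0a
slot (1b) val=1 bits=0x1 at bit 6: 0x4a
bank (1b) val=1 bits=0x1 at bit 7: 0xca
word = 0xca → little-endian bytes:
  [0]=0xca

ca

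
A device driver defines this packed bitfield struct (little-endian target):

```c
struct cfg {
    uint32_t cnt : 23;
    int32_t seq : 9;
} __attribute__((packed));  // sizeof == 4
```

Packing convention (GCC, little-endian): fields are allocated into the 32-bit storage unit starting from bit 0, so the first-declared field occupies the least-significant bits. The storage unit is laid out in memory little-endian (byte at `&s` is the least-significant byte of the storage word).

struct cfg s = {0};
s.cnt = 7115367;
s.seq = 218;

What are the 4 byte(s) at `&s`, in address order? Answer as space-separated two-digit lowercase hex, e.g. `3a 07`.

67 92 6c 6d

cnt (23b) val=7115367 bits=0x6c9267 at bit 0: 0x006c9267
seq (9b) val=218 bits=0xda at bit 23: 0x6d6c9267
word = 0x6d6c9267 → little-endian bytes:
  [0]=0x67  [1]=0x92  [2]=0x6c  [3]=0x6d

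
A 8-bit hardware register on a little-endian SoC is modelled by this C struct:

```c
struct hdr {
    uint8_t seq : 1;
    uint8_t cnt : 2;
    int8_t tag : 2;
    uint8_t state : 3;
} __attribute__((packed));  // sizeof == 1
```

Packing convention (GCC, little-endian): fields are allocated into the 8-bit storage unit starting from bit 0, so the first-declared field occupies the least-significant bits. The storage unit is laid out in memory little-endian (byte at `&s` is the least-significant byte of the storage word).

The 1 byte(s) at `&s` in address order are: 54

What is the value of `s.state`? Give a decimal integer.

[0]=0x54 (little-endian) → word 0x54
seq:1 @ bit 0 → (0x54>>0)&0x1 = 0x0
cnt:2 @ bit 1 → (0x54>>1)&0x3 = 0x2
tag:2 @ bit 3 → (0x54>>3)&0x3 = 0x2
state:3 @ bit 5 → (0x54>>5)&0x7 = 0x2  ←

2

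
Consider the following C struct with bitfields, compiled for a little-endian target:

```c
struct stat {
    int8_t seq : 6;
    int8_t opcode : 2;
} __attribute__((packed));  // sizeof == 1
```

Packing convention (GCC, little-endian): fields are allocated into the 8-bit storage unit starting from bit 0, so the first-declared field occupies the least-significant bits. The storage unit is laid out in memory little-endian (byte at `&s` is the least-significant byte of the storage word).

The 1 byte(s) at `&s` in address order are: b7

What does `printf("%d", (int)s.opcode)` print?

-2

[0]=0xb7 (little-endian) → word 0xb7
seq:6 @ bit 0 → (0xb7>>0)&0x3f = 0x37
opcode:2 @ bit 6 → (0xb7>>6)&0x3 = 0x2  ←
opcode signed 2b, MSB=1: 2 - 4 = -2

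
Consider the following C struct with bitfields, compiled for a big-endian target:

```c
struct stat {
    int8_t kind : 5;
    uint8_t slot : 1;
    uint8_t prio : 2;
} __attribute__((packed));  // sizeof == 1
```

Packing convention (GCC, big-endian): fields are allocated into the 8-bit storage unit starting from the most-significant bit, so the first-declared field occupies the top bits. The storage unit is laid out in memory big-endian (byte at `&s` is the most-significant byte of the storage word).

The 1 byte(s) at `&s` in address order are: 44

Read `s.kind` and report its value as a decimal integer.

[0]=0x44 (big-endian) → word 0x44
kind [3+:5] = (word>>3) & 0x1f = 8  ←
slot [2+:1] = (word>>2) & 0x1 = 1
prio [0+:2] = (word>>0) & 0x3 = 0
kind signed 5b, MSB=0: value = 8

8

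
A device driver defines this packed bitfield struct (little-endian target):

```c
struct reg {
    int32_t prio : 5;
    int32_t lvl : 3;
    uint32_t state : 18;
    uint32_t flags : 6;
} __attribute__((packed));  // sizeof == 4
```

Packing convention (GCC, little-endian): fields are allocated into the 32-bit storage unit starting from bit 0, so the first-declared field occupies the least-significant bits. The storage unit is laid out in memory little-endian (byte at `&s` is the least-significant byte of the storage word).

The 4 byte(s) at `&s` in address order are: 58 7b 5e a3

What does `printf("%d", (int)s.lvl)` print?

[0]=0x58 [1]=0x7b [2]=0x5e [3]=0xa3 (little-endian) → word 0xa35e7b58
prio [0+:5] = (word>>0) & 0x1f = 24
lvl [5+:3] = (word>>5) & 0x7 = 2  ←
state [8+:18] = (word>>8) & 0x3ffff = 220795
flags [26+:6] = (word>>26) & 0x3f = 40
lvl signed 3b, MSB=0: value = 2

2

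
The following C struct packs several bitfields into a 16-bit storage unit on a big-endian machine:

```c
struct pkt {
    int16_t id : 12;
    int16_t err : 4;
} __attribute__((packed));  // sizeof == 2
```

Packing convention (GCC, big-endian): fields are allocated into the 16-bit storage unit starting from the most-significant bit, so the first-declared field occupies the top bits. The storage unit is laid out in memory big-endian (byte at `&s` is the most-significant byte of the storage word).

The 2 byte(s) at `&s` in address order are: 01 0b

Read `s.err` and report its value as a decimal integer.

-5

[0]=0x01 [1]=0x0b (big-endian) → word 0x010b
id:12 @ bit 4 → (0x010b>>4)&0xfff = 0x10
err:4 @ bit 0 → (0x010b>>0)&0xf = 0xb  ←
err signed 4b, MSB=1: 11 - 16 = -5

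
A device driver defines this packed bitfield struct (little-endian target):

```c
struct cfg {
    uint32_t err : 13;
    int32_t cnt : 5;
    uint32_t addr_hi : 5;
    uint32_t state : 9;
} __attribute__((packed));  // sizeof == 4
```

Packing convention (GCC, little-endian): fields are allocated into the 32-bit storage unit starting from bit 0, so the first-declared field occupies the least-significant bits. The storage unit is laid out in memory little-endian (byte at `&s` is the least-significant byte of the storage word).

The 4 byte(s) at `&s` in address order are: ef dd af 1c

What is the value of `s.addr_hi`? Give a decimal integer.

11

[0]=0xef [1]=0xdd [2]=0xaf [3]=0x1c (little-endian) → word 0x1cafddef
err:13 @ bit 0 → (0x1cafddef>>0)&0x1fff = 0x1def
cnt:5 @ bit 13 → (0x1cafddef>>13)&0x1f = 0x1e
addr_hi:5 @ bit 18 → (0x1cafddef>>18)&0x1f = 0xb  ←
state:9 @ bit 23 → (0x1cafddef>>23)&0x1ff = 0x39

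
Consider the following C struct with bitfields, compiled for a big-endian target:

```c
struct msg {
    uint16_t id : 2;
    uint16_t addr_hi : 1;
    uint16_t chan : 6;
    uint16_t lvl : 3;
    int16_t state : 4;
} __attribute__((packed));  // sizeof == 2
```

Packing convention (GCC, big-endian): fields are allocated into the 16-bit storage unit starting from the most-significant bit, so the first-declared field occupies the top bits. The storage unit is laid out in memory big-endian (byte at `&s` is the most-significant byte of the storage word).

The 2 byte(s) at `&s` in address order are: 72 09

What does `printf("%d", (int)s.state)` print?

-7

[0]=0x72 [1]=0x09 (big-endian) → word 0x7209
id:2 @ bit 14 → (0x7209>>14)&0x3 = 0x1
addr_hi:1 @ bit 13 → (0x7209>>13)&0x1 = 0x1
chan:6 @ bit 7 → (0x7209>>7)&0x3f = 0x24
lvl:3 @ bit 4 → (0x7209>>4)&0x7 = 0x0
state:4 @ bit 0 → (0x7209>>0)&0xf = 0x9  ←
state signed 4b, MSB=1: 9 - 16 = -7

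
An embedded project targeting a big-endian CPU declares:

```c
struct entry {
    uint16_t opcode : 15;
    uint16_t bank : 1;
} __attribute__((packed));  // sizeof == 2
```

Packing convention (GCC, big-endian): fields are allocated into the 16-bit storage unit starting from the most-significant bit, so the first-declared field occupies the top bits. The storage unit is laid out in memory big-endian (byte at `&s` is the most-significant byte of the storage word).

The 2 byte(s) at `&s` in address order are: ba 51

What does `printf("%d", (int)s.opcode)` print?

[0]=0xba [1]=0x51 (big-endian) → word 0xba51
opcode:15 @ bit 1 → (0xba51>>1)&0x7fff = 0x5d28  ←
bank:1 @ bit 0 → (0xba51>>0)&0x1 = 0x1

23848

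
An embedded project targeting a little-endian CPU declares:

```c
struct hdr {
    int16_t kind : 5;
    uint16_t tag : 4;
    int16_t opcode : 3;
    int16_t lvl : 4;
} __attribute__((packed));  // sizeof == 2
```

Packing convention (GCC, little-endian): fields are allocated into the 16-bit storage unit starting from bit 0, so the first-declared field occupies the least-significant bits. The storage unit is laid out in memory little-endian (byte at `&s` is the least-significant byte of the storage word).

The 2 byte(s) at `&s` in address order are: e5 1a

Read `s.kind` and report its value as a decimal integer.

[0]=0xe5 [1]=0x1a (little-endian) → word 0x1ae5
kind:5 @ bit 0 → (0x1ae5>>0)&0x1f = 0x5  ←
tag:4 @ bit 5 → (0x1ae5>>5)&0xf = 0x7
opcode:3 @ bit 9 → (0x1ae5>>9)&0x7 = 0x5
lvl:4 @ bit 12 → (0x1ae5>>12)&0xf = 0x1
kind signed 5b, MSB=0: value = 5

5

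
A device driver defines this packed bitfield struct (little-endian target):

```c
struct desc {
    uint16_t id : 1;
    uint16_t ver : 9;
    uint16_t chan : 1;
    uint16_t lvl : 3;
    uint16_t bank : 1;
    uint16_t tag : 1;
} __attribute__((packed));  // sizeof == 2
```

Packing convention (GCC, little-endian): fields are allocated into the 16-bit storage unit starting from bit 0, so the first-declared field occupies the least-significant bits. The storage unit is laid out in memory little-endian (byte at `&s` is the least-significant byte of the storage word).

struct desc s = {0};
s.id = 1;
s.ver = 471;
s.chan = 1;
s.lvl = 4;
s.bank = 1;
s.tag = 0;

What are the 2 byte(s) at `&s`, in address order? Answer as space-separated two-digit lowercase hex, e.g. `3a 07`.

af 67

id (1b) val=1 bits=0x1 at bit 0: 0x0001
ver (9b) val=471 bits=0x1d7 at bit 1: 0x03af
chan (1b) val=1 bits=0x1 at bit 10: 0x07af
lvl (3b) val=4 bits=0x4 at bit 11: 0x27af
bank (1b) val=1 bits=0x1 at bit 14: 0x67af
tag (1b) val=0 bits=0x0 at bit 15: 0x67af
word = 0x67af → little-endian bytes:
  [0]=0xaf  [1]=0x67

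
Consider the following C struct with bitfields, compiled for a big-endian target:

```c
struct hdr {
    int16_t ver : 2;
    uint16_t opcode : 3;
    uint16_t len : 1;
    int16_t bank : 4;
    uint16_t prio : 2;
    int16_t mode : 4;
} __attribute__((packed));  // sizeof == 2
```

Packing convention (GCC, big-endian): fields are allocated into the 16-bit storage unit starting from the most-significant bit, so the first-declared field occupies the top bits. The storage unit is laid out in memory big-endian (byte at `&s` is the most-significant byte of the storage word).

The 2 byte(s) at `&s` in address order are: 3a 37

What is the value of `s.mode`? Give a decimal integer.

7

[0]=0x3a [1]=0x37 (big-endian) → word 0x3a37
ver [14+:2] = (word>>14) & 0x3 = 0
opcode [11+:3] = (word>>11) & 0x7 = 7
len [10+:1] = (word>>10) & 0x1 = 0
bank [6+:4] = (word>>6) & 0xf = 8
prio [4+:2] = (word>>4) & 0x3 = 3
mode [0+:4] = (word>>0) & 0xf = 7  ←
mode signed 4b, MSB=0: value = 7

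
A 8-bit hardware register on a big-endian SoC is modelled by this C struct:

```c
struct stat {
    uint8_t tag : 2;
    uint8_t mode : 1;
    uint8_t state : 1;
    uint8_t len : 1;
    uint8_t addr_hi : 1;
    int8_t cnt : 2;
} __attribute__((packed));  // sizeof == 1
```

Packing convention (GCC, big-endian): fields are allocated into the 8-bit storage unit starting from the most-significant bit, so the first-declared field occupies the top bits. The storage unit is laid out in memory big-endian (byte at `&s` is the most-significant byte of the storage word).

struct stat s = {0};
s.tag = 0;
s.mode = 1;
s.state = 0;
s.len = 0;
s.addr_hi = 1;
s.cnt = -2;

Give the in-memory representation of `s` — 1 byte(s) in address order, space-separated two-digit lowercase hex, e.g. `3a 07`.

26

tag:2 = 0 → 0x0 << 6 → word 0x00
mode:1 = 1 → 0x1 << 5 → word 0x20
state:1 = 0 → 0x0 << 4 → word 0x20
len:1 = 0 → 0x0 << 3 → word 0x20
addr_hi:1 = 1 → 0x1 << 2 → word 0x24
cnt:2 = -2 → 0x2 << 0 → word 0x26
word = 0x26 → big-endian bytes:
  [0]=0x26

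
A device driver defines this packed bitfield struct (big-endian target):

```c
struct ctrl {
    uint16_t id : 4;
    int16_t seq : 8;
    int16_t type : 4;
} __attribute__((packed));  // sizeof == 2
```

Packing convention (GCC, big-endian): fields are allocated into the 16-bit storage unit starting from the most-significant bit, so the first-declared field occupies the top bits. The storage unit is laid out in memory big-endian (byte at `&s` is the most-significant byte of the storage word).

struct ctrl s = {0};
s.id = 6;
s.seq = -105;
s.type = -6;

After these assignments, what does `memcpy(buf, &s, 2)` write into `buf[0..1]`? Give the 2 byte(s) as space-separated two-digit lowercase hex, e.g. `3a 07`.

id:4 = 6 → 0x6 << 12 → word 0x6000
seq:8 = -105 → 0x97 << 4 → word 0x6970
type:4 = -6 → 0xa << 0 → word 0x697a
word = 0x697a → big-endian bytes:
  [0]=0x69  [1]=0x7a

69 7a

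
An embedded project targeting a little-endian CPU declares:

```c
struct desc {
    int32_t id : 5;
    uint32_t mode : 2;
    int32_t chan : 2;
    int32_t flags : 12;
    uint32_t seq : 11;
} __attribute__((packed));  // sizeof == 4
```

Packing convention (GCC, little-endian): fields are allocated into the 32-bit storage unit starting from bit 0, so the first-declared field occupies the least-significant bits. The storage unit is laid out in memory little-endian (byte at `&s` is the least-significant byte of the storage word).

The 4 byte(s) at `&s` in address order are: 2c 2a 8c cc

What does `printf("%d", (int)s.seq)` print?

1636

[0]=0x2c [1]=0x2a [2]=0x8c [3]=0xcc (little-endian) → word 0xcc8c2a2c
id:5 @ bit 0 → (0xcc8c2a2c>>0)&0x1f = 0xc
mode:2 @ bit 5 → (0xcc8c2a2c>>5)&0x3 = 0x1
chan:2 @ bit 7 → (0xcc8c2a2c>>7)&0x3 = 0x0
flags:12 @ bit 9 → (0xcc8c2a2c>>9)&0xfff = 0x615
seq:11 @ bit 21 → (0xcc8c2a2c>>21)&0x7ff = 0x664  ←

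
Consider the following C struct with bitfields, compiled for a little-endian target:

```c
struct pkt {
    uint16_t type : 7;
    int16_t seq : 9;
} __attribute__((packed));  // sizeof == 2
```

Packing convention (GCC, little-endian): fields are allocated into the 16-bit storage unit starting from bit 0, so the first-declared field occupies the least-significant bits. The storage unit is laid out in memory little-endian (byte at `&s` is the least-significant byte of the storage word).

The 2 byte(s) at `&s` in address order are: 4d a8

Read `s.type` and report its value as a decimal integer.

[0]=0x4d [1]=0xa8 (little-endian) → word 0xa84d
type:7 @ bit 0 → (0xa84d>>0)&0x7f = 0x4d  ←
seq:9 @ bit 7 → (0xa84d>>7)&0x1ff = 0x150

77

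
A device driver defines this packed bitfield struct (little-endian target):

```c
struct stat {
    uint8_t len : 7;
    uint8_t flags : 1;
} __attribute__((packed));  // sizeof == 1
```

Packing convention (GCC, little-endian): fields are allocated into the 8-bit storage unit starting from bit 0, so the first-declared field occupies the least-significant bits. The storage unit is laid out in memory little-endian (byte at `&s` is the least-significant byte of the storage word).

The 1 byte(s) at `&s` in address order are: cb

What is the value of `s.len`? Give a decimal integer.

75

[0]=0xcb (little-endian) → word 0xcb
len:7 @ bit 0 → (0xcb>>0)&0x7f = 0x4b  ←
flags:1 @ bit 7 → (0xcb>>7)&0x1 = 0x1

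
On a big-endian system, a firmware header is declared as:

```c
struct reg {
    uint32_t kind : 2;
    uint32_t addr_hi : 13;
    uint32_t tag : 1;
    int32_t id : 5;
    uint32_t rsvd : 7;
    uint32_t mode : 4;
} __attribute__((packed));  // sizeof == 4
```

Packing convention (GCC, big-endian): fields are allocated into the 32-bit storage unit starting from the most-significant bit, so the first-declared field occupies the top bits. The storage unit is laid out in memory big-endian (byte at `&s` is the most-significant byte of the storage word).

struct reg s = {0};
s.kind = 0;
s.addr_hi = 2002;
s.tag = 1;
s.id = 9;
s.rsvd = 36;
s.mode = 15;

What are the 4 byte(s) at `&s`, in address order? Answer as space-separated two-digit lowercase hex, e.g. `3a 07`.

0f a5 4a 4f

kind (2b) val=0 bits=0x0 at bit 30: 0x00000000
addr_hi (13b) val=2002 bits=0x7d2 at bit 17: 0x0fa40000
tag (1b) val=1 bits=0x1 at bit 16: 0x0fa50000
id (5b) val=9 bits=0x9 at bit 11: 0x0fa54800
rsvd (7b) val=36 bits=0x24 at bit 4: 0x0fa54a40
mode (4b) val=15 bits=0xf at bit 0: 0x0fa54a4f
word = 0x0fa54a4f → big-endian bytes:
  [0]=0x0f  [1]=0xa5  [2]=0x4a  [3]=0x4f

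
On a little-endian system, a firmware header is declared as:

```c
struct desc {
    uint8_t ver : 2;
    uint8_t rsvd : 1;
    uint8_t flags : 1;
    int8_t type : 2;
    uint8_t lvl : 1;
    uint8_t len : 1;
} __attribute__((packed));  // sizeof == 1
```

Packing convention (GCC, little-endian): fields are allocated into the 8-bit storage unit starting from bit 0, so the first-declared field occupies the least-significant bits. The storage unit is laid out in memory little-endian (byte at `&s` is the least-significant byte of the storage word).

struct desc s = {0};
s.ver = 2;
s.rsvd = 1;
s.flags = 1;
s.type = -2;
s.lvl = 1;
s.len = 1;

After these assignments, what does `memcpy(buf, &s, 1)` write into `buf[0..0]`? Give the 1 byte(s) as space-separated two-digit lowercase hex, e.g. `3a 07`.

ver (2b) val=2 bits=0x2 at bit 0: 0x02
rsvd (1b) val=1 bits=0x1 at bit 2: 0x06
flags (1b) val=1 bits=0x1 at bit 3: 0x0e
type (2b) val=-2 bits=0x2 at bit 4: 0x2e
lvl (1b) val=1 bits=0x1 at bit 6: 0x6e
len (1b) val=1 bits=0x1 at bit 7: 0xee
word = 0xee → little-endian bytes:
  [0]=0xee

ee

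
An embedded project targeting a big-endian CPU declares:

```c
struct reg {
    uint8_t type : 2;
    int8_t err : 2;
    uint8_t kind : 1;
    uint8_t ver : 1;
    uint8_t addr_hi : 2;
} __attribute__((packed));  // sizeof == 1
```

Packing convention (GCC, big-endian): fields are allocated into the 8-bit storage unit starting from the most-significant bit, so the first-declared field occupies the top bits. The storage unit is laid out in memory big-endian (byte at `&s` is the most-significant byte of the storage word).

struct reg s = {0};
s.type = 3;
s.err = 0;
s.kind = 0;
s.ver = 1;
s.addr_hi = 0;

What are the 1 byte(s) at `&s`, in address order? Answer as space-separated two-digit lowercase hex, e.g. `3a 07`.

c4

[6+:2] type=3 & 0x3 = 0x3; word=0xc0
[4+:2] err=0 & 0x3 = 0x0; word=0xc0
[3+:1] kind=0 & 0x1 = 0x0; word=0xc0
[2+:1] ver=1 & 0x1 = 0x1; word=0xc4
[0+:2] addr_hi=0 & 0x3 = 0x0; word=0xc4
word = 0xc4 → big-endian bytes:
  [0]=0xc4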